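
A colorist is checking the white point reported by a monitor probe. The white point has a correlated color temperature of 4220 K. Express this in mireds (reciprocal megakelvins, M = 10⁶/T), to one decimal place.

237.0 mireds

M = 10⁶ / 4220 = 236.967 → 237.0 mireds.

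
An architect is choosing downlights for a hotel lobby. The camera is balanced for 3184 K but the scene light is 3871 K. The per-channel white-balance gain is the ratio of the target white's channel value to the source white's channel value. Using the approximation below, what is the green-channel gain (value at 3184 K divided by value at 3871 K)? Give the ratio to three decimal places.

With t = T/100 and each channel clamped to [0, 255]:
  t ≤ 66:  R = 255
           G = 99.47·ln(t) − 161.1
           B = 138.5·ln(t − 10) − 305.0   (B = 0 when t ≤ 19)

At 3871 K (t = 38.71):
  G = 99.47·ln 38.71 − 161.1 = 99.47·3.6561 − 161.1 = 202.572.
At 3184 K (t = 31.84):
  G = 99.47·ln 31.84 − 161.1 = 99.47·3.4607 − 161.1 = 183.138.
Gain = 183.138 / 202.572 = 0.9041 → 0.904.

0.904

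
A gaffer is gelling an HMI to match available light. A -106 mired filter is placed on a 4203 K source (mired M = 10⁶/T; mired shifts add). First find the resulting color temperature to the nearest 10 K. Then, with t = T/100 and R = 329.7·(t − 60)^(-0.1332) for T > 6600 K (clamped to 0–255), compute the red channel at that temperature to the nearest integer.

M_in = 10⁶/4203 = 237.93; M_out = 237.93 + (-106) = 131.93.
T_out = 10⁶/131.93 = 7580.0 K → 7580 K; t = 75.8.
R = 329.7·(75.8 − 60)^(-0.1332) = 329.7·15.8^(-0.1332) = 329.7·0.69237 = 228.275.
Rounded: 228.

228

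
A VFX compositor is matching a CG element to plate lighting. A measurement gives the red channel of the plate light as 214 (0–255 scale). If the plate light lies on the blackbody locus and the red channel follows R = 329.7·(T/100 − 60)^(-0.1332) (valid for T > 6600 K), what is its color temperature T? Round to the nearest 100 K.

8600 K

(t − 60)^(-0.1332) = 214/329.7 = 0.64907.
t − 60 = 0.64907^(1/-0.1332) = 0.64907^(-7.508) = 25.657, so t = 85.657.
T = 100·t = 8566 K → 8600 K to the nearest 100 K.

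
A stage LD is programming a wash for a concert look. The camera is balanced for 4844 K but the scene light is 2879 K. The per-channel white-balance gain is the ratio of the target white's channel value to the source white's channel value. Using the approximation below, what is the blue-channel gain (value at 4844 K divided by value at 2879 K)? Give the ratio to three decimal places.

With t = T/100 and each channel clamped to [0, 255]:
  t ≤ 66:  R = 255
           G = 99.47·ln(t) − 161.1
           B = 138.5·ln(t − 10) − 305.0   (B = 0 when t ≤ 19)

1.979

At 2879 K (t = 28.79):
  B = 138.5·ln(28.79 − 10) − 305.0 = 138.5·ln 18.79 − 305.0 = 138.5·2.9333 − 305.0 = 101.265.
At 4844 K (t = 48.44):
  B = 138.5·ln(48.44 − 10) − 305.0 = 138.5·ln 38.44 − 305.0 = 138.5·3.6491 − 305.0 = 200.400.
Gain = 200.400 / 101.265 = 1.9790 → 1.979.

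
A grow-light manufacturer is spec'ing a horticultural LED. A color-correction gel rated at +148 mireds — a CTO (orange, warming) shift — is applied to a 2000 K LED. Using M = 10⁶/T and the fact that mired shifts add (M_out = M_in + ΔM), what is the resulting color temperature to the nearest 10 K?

1540 K

M_in = 10⁶/2000 = 500.00 mireds.
M_out = 500.00 + (+148) = 648.00 mireds.
T_out = 10⁶/648.00 = 1543.2 K → 1540 K.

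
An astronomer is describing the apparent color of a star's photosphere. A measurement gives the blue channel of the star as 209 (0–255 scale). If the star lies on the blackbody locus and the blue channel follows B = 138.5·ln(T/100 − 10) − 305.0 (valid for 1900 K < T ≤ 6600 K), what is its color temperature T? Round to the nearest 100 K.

5100 K

ln(t − 10) = (209 + 305.0) / 138.5 = 3.7112.
t − 10 = e^3.7112 = 40.903, so t = 50.903.
T = 100·t = 5090 K → 5100 K to the nearest 100 K.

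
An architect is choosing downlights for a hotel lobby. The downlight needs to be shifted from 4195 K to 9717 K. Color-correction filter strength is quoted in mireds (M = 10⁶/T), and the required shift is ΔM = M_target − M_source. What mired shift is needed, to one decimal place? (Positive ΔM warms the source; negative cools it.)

M_source = 10⁶/4195 = 238.379; M_target = 10⁶/9717 = 102.912.
ΔM = 102.912 − 238.379 = -135.467 → -135.5 mireds, a cooling shift.

-135.5 mireds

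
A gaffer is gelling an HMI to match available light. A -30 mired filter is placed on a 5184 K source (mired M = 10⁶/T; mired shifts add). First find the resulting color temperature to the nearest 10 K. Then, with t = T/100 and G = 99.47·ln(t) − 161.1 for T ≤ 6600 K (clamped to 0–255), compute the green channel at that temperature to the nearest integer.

248

M_in = 10⁶/5184 = 192.90; M_out = 192.90 + (-30) = 162.90.
T_out = 10⁶/162.90 = 6138.7 K → 6140 K; t = 61.4.
G = 99.47·ln 61.4 − 161.1 = 99.47·4.1174 − 161.1 = 248.459.
Rounded: 248.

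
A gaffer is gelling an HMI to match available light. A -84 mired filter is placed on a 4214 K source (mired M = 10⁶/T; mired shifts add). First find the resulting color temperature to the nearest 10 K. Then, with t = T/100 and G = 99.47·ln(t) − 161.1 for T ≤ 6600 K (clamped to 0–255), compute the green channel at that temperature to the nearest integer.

254

M_in = 10⁶/4214 = 237.30; M_out = 237.30 + (-84) = 153.30.
T_out = 10⁶/153.30 = 6523.0 K → 6520 K; t = 65.2.
G = 99.47·ln 65.2 − 161.1 = 99.47·4.1775 − 161.1 = 254.432.
Rounded: 254.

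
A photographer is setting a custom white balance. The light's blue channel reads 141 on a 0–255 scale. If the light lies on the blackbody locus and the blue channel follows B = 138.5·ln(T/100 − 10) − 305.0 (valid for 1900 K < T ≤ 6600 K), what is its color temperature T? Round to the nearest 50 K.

3500 K

ln(t − 10) = (141 + 305.0) / 138.5 = 3.2202.
t − 10 = e^3.2202 = 25.034, so t = 35.034.
T = 100·t = 3503 K → 3500 K to the nearest 50 K.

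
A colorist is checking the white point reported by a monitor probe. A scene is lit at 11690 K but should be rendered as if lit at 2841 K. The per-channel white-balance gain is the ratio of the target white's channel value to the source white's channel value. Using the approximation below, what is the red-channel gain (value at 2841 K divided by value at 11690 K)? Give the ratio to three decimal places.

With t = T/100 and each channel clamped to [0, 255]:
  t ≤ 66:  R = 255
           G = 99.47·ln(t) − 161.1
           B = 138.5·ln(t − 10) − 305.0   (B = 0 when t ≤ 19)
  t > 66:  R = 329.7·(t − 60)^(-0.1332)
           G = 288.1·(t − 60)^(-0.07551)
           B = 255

1.325

At 11690 K (t = 116.9):
  R = 329.7·(116.9 − 60)^(-0.1332) = 329.7·56.9^(-0.1332) = 329.7·0.58374 = 192.459.
At 2841 K (t = 28.41):
  R = 255 by definition for t ≤ 66.
Gain = 255.000 / 192.459 = 1.3250 → 1.325.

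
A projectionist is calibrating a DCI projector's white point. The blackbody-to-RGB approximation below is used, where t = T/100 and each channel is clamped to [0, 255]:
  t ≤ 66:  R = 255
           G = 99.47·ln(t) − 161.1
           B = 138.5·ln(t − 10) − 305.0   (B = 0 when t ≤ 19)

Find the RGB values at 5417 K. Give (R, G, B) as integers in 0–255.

t = 5417/100 = 54.17; the t ≤ 66 branch applies.
R = 255 by definition for t ≤ 66.
G = 99.47·ln 54.17 − 161.1 = 99.47·3.9921 − 161.1 = 235.997.
B = 138.5·ln(54.17 − 10) − 305.0 = 138.5·ln 44.17 − 305.0 = 138.5·3.7880 − 305.0 = 219.644.
Rounded: (255, 236, 220).

(255, 236, 220)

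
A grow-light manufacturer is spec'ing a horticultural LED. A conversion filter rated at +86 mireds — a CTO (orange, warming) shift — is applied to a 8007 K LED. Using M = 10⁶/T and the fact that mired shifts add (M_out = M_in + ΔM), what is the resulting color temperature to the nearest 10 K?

M_in = 10⁶/8007 = 124.89 mireds.
M_out = 124.89 + (+86) = 210.89 mireds.
T_out = 10⁶/210.89 = 4741.8 K → 4740 K.

4740 K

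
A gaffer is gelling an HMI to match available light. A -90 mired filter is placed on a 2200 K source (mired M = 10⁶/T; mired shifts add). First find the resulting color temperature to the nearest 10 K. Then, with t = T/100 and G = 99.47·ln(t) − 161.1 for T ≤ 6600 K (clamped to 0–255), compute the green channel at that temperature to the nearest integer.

168

M_in = 10⁶/2200 = 454.55; M_out = 454.55 + (-90) = 364.55.
T_out = 10⁶/364.55 = 2743.1 K → 2740 K; t = 27.4.
G = 99.47·ln 27.4 − 161.1 = 99.47·3.3105 − 161.1 = 168.200.
Rounded: 168.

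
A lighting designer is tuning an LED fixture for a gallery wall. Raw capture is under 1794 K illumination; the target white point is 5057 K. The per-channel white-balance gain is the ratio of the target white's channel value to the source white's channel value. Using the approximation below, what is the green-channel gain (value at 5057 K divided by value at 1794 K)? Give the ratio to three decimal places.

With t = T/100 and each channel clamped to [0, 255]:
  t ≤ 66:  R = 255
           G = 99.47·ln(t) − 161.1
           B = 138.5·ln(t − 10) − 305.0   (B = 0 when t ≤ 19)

1.818

At 1794 K (t = 17.94):
  G = 99.47·ln 17.94 − 161.1 = 99.47·2.8870 − 161.1 = 126.073.
At 5057 K (t = 50.57):
  G = 99.47·ln 50.57 − 161.1 = 99.47·3.9234 − 161.1 = 229.156.
Gain = 229.156 / 126.073 = 1.8176 → 1.818.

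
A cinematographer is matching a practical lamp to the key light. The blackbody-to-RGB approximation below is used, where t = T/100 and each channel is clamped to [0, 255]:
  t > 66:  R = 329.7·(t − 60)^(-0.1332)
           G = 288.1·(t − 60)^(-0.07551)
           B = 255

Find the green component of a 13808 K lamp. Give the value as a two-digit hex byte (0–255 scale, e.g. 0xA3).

t = 13808/100 = 138.08; the t > 66 branch applies.
G = 288.1·(138.08 − 60)^(-0.07551) = 288.1·78.08^(-0.07551) = 288.1·0.71961 = 207.318.
Rounded: 207; in hex, 0xCF.

0xCF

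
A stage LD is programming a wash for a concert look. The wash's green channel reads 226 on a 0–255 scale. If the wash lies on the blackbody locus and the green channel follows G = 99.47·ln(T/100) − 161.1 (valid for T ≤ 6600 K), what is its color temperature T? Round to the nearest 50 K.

ln t = (226 + 161.1) / 99.47 = 3.8916.
t = e^3.8916 = 48.990.
T = 100·t = 4899 K → 4900 K to the nearest 50 K.

4900 K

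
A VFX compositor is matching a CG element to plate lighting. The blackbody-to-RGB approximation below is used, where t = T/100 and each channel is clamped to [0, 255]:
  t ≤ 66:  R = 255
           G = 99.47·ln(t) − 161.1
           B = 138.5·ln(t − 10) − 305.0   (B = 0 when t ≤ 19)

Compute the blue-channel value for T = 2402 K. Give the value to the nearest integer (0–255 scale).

t = 2402/100 = 24.02; the t ≤ 66 branch applies.
B = 138.5·ln(24.02 − 10) − 305.0 = 138.5·ln 14.02 − 305.0 = 138.5·2.6405 − 305.0 = 60.707.
Rounded: 61.

61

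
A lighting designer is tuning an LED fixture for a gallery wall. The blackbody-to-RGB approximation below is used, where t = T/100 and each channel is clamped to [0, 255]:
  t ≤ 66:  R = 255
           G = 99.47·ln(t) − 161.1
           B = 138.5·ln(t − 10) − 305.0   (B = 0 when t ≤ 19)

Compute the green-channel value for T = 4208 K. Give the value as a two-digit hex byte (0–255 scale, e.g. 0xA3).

0xD3

t = 4208/100 = 42.08; the t ≤ 66 branch applies.
G = 99.47·ln 42.08 − 161.1 = 99.47·3.7396 − 161.1 = 210.875.
Rounded: 211; in hex, 0xD3.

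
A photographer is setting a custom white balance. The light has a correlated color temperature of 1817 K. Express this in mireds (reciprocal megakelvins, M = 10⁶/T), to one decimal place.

M = 10⁶ / 1817 = 550.358 → 550.4 mireds.

550.4 mireds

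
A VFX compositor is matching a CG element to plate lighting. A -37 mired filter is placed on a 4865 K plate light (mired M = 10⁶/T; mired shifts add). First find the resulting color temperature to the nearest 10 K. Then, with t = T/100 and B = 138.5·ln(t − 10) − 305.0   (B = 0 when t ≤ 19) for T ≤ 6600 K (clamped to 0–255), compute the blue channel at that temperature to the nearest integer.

235

M_in = 10⁶/4865 = 205.55; M_out = 205.55 + (-37) = 168.55.
T_out = 10⁶/168.55 = 5933.0 K → 5930 K; t = 59.3.
B = 138.5·ln(59.3 − 10) − 305.0 = 138.5·ln 49.3 − 305.0 = 138.5·3.8979 − 305.0 = 234.862.
Rounded: 235.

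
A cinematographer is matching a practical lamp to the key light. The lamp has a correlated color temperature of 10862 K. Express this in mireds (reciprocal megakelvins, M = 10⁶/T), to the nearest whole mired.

M = 10⁶ / 10862 = 92.064 → 92 mireds.

92 mireds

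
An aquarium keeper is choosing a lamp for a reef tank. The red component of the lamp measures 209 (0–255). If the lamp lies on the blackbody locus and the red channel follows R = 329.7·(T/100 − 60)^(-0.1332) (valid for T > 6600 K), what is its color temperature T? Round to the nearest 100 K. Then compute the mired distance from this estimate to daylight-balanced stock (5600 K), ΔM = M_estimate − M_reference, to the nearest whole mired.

-69 mireds

(t − 60)^(-0.1332) = 209/329.7 = 0.63391.
t − 60 = 0.63391^(1/-0.1332) = 0.63391^(-7.508) = 30.639, so t = 90.639.
T = 100·t = 9064 K → 9100 K to the nearest 100 K.
M_estimate = 10⁶/9100 = 109.89; M_reference = 10⁶/5600 = 178.57.
ΔM = 109.89 − 178.57 = -68.68 → -69 mireds.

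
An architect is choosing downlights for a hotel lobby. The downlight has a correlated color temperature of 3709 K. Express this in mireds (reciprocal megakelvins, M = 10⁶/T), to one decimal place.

M = 10⁶ / 3709 = 269.614 → 269.6 mireds.

269.6 mireds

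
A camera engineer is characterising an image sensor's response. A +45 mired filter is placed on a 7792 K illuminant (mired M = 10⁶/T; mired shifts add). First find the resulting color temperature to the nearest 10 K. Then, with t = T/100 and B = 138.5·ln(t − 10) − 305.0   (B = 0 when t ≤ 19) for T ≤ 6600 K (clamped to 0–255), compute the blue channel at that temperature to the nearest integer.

M_in = 10⁶/7792 = 128.34; M_out = 128.34 + (+45) = 173.34.
T_out = 10⁶/173.34 = 5769.1 K → 5770 K; t = 57.7.
B = 138.5·ln(57.7 − 10) − 305.0 = 138.5·ln 47.7 − 305.0 = 138.5·3.8649 − 305.0 = 230.293.
Rounded: 230.

230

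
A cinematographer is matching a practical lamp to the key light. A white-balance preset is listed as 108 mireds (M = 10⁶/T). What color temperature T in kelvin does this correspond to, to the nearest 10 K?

T = 10⁶ / 108 = 9259.26 K → 9260 K.

9260 K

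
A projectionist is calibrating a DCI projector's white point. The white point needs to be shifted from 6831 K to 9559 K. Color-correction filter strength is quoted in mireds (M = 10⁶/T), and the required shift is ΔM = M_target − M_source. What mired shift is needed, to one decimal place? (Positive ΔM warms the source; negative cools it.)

M_source = 10⁶/6831 = 146.391; M_target = 10⁶/9559 = 104.613.
ΔM = 104.613 − 146.391 = -41.778 → -41.8 mireds, a cooling shift.

-41.8 mireds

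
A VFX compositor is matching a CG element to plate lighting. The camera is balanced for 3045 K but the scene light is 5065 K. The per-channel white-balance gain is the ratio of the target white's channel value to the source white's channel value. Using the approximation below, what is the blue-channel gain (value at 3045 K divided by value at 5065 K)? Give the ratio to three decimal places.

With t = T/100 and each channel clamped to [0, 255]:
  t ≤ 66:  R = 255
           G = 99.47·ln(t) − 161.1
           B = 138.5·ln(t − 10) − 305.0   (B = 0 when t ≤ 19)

0.543

At 5065 K (t = 50.65):
  B = 138.5·ln(50.65 − 10) − 305.0 = 138.5·ln 40.65 − 305.0 = 138.5·3.7050 − 305.0 = 208.142.
At 3045 K (t = 30.45):
  B = 138.5·ln(30.45 − 10) − 305.0 = 138.5·ln 20.45 − 305.0 = 138.5·3.0180 − 305.0 = 112.991.
Gain = 112.991 / 208.142 = 0.5429 → 0.543.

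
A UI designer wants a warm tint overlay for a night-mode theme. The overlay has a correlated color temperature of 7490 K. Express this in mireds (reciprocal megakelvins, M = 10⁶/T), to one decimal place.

M = 10⁶ / 7490 = 133.511 → 133.5 mireds.

133.5 mireds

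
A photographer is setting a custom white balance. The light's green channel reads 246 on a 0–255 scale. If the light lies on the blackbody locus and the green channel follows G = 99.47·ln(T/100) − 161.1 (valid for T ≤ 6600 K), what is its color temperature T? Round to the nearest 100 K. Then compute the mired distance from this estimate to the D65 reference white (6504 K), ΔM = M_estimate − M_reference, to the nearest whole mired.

+13 mireds

ln t = (246 + 161.1) / 99.47 = 4.0927.
t = e^4.0927 = 59.901.
T = 100·t = 5990 K → 6000 K to the nearest 100 K.
M_estimate = 10⁶/6000 = 166.67; M_reference = 10⁶/6504 = 153.75.
ΔM = 166.67 − 153.75 = 12.92 → +13 mireds.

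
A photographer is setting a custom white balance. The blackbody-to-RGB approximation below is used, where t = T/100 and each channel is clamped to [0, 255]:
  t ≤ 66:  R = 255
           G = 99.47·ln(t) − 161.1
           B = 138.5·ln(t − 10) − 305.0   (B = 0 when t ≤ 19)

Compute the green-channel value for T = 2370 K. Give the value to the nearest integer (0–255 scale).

154

t = 2370/100 = 23.7; the t ≤ 66 branch applies.
G = 99.47·ln 23.7 − 161.1 = 99.47·3.1655 − 161.1 = 153.770.
Rounded: 154.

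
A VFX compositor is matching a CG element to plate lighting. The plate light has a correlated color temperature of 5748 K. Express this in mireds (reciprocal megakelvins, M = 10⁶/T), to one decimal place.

174.0 mireds

M = 10⁶ / 5748 = 173.974 → 174.0 mireds.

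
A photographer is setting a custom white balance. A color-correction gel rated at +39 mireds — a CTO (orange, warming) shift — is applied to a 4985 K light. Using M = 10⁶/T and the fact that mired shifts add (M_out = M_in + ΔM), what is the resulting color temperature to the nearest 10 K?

4170 K

M_in = 10⁶/4985 = 200.60 mireds.
M_out = 200.60 + (+39) = 239.60 mireds.
T_out = 10⁶/239.60 = 4173.6 K → 4170 K.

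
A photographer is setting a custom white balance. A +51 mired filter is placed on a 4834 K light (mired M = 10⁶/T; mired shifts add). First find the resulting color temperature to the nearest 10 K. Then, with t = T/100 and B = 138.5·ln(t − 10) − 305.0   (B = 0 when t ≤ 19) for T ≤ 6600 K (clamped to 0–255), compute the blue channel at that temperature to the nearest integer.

M_in = 10⁶/4834 = 206.87; M_out = 206.87 + (+51) = 257.87.
T_out = 10⁶/257.87 = 3878.0 K → 3880 K; t = 38.8.
B = 138.5·ln(38.8 − 10) − 305.0 = 138.5·ln 28.8 − 305.0 = 138.5·3.3604 − 305.0 = 160.412.
Rounded: 160.

160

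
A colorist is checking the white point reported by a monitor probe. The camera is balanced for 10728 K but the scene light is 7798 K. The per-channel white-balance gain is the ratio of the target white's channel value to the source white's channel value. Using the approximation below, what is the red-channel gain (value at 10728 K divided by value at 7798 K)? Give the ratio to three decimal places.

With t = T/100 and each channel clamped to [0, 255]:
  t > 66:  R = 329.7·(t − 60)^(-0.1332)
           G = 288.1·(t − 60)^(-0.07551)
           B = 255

At 7798 K (t = 77.98):
  R = 329.7·(77.98 − 60)^(-0.1332) = 329.7·17.98^(-0.1332) = 329.7·0.68055 = 224.378.
At 10728 K (t = 107.28):
  R = 329.7·(107.28 − 60)^(-0.1332) = 329.7·47.28^(-0.1332) = 329.7·0.59832 = 197.266.
Gain = 197.266 / 224.378 = 0.8792 → 0.879.

0.879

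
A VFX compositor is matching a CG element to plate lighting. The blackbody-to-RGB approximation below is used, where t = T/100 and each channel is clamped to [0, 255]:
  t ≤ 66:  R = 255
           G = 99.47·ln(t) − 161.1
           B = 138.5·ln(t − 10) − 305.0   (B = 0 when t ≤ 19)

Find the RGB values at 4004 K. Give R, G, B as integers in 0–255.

t = 4004/100 = 40.04; the t ≤ 66 branch applies.
R = 255 by definition for t ≤ 66.
G = 99.47·ln 40.04 − 161.1 = 99.47·3.6899 − 161.1 = 205.932.
B = 138.5·ln(40.04 − 10) − 305.0 = 138.5·ln 30.04 − 305.0 = 138.5·3.4025 − 305.0 = 166.250.
Rounded: (255, 206, 166).

R=255, G=206, B=166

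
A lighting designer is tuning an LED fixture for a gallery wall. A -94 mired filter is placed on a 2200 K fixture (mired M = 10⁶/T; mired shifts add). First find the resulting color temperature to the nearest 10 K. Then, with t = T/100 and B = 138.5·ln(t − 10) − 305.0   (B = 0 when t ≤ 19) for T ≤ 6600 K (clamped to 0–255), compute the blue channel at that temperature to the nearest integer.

93

M_in = 10⁶/2200 = 454.55; M_out = 454.55 + (-94) = 360.55.
T_out = 10⁶/360.55 = 2773.6 K → 2770 K; t = 27.7.
B = 138.5·ln(27.7 − 10) − 305.0 = 138.5·ln 17.7 − 305.0 = 138.5·2.8736 − 305.0 = 92.989.
Rounded: 93.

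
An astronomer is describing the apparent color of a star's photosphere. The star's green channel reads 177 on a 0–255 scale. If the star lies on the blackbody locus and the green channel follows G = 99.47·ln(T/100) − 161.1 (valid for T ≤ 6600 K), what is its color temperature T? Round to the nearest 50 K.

3000 K

ln t = (177 + 161.1) / 99.47 = 3.3990.
t = e^3.3990 = 29.935.
T = 100·t = 2993 K → 3000 K to the nearest 50 K.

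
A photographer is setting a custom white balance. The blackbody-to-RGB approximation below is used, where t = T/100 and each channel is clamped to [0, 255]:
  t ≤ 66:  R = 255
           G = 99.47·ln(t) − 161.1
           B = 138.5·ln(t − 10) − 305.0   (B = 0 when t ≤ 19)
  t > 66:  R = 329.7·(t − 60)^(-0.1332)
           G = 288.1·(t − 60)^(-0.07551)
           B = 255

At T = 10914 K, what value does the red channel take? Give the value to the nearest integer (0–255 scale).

196

t = 10914/100 = 109.14; the t > 66 branch applies.
R = 329.7·(109.14 − 60)^(-0.1332) = 329.7·49.14^(-0.1332) = 329.7·0.59525 = 196.255.
Rounded: 196.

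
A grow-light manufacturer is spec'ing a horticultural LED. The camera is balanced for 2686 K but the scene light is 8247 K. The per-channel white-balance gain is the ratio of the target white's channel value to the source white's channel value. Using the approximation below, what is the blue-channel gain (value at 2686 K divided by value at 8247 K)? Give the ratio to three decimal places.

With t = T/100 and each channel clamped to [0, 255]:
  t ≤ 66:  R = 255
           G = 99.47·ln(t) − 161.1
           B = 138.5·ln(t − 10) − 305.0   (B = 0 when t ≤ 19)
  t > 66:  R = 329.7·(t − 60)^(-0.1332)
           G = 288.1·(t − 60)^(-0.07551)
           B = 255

At 8247 K (t = 82.47):
  B = 255 by definition for t > 66.
At 2686 K (t = 26.86):
  B = 138.5·ln(26.86 − 10) − 305.0 = 138.5·ln 16.86 − 305.0 = 138.5·2.8249 − 305.0 = 86.255.
Gain = 86.255 / 255.000 = 0.3383 → 0.338.

0.338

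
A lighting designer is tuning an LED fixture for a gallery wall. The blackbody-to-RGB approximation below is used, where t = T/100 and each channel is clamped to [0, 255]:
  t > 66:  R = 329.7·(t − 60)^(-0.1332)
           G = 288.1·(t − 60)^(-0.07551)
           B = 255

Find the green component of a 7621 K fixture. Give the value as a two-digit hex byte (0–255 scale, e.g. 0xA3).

0xE9

t = 7621/100 = 76.21; the t > 66 branch applies.
G = 288.1·(76.21 − 60)^(-0.07551) = 288.1·16.21^(-0.07551) = 288.1·0.81031 = 233.449.
Rounded: 233; in hex, 0xE9.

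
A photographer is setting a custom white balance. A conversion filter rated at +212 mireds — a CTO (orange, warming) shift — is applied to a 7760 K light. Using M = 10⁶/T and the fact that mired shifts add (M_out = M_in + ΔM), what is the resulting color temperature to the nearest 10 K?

M_in = 10⁶/7760 = 128.87 mireds.
M_out = 128.87 + (+212) = 340.87 mireds.
T_out = 10⁶/340.87 = 2933.7 K → 2930 K.

2930 K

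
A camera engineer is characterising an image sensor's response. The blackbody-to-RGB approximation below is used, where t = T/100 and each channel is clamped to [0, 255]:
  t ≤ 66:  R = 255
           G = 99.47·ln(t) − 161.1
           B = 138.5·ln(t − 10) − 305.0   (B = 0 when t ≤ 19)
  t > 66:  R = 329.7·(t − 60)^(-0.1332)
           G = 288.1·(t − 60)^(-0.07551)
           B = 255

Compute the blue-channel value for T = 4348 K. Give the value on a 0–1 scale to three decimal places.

0.711

t = 4348/100 = 43.48; the t ≤ 66 branch applies.
B = 138.5·ln(43.48 − 10) − 305.0 = 138.5·ln 33.48 − 305.0 = 138.5·3.5109 − 305.0 = 181.266.
On a 0–1 scale: 181.266/255 = 0.7108 → 0.711.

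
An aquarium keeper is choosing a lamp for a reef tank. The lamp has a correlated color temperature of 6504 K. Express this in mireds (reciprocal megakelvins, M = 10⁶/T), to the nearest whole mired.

154 mireds

M = 10⁶ / 6504 = 153.752 → 154 mireds.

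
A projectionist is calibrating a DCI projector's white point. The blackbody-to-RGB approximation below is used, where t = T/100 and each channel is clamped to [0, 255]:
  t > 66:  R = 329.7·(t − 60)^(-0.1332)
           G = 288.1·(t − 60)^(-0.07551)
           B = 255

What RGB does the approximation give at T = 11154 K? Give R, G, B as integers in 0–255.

R=195, G=214, B=255

t = 11154/100 = 111.54; the t > 66 branch applies.
R = 329.7·(111.54 − 60)^(-0.1332) = 329.7·51.54^(-0.1332) = 329.7·0.59148 = 195.012.
G = 288.1·(111.54 − 60)^(-0.07551) = 288.1·51.54^(-0.07551) = 288.1·0.74253 = 213.924.
B = 255 by definition for t > 66.
Rounded: (195, 214, 255).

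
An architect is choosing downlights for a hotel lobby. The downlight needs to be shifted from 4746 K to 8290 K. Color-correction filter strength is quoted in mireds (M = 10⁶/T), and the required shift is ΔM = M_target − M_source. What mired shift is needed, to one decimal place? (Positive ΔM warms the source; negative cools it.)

-90.1 mireds

M_source = 10⁶/4746 = 210.704; M_target = 10⁶/8290 = 120.627.
ΔM = 120.627 − 210.704 = -90.076 → -90.1 mireds, a cooling shift.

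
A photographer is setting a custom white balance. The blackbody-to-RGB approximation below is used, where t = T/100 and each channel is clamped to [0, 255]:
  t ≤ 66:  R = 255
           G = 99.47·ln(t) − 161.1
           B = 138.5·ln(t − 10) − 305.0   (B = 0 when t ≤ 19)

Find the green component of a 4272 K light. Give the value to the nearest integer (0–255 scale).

212

t = 4272/100 = 42.72; the t ≤ 66 branch applies.
G = 99.47·ln 42.72 − 161.1 = 99.47·3.7547 − 161.1 = 212.377.
Rounded: 212.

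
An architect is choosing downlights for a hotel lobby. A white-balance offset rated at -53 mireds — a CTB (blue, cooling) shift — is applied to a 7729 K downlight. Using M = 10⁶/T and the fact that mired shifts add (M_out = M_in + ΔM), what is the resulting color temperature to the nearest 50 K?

13100 K

M_in = 10⁶/7729 = 129.38 mireds.
M_out = 129.38 + (-53) = 76.38 mireds.
T_out = 10⁶/76.38 = 13091.9 K → 13100 K.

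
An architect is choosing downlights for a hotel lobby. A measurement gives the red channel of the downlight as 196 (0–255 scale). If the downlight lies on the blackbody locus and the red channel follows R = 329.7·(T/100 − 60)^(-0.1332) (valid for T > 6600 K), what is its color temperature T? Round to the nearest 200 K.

11000 K

(t − 60)^(-0.1332) = 196/329.7 = 0.59448.
t − 60 = 0.59448^(1/-0.1332) = 0.59448^(-7.508) = 49.621, so t = 109.621.
T = 100·t = 10962 K → 11000 K to the nearest 200 K.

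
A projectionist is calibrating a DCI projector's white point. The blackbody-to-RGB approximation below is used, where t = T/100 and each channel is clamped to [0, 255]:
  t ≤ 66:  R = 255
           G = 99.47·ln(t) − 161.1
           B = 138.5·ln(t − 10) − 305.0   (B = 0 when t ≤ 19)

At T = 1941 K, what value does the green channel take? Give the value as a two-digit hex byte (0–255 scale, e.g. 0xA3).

t = 1941/100 = 19.41; the t ≤ 66 branch applies.
G = 99.47·ln 19.41 − 161.1 = 99.47·2.9658 − 161.1 = 133.907.
Rounded: 134; in hex, 0x86.

0x86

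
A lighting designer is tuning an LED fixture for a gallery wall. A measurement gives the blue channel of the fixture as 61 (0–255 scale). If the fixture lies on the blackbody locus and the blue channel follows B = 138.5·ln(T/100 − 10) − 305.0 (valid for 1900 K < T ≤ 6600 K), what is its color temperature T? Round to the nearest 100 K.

ln(t − 10) = (61 + 305.0) / 138.5 = 2.6426.
t − 10 = e^2.6426 = 14.050, so t = 24.050.
T = 100·t = 2405 K → 2400 K to the nearest 100 K.

2400 K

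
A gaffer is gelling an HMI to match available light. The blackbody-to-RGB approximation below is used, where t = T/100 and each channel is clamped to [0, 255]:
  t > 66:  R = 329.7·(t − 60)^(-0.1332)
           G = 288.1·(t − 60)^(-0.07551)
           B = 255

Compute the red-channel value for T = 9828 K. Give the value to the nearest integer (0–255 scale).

t = 9828/100 = 98.28; the t > 66 branch applies.
R = 329.7·(98.28 − 60)^(-0.1332) = 329.7·38.28^(-0.1332) = 329.7·0.61539 = 202.893.
Rounded: 203.

203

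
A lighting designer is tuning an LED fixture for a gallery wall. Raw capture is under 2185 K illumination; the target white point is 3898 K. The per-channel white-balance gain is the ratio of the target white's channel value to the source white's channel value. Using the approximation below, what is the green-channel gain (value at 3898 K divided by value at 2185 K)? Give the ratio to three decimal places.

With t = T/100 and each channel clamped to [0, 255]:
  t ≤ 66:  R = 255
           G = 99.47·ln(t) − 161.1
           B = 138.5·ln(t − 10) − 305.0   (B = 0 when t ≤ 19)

At 2185 K (t = 21.85):
  G = 99.47·ln 21.85 − 161.1 = 99.47·3.0842 − 161.1 = 145.685.
At 3898 K (t = 38.98):
  G = 99.47·ln 38.98 − 161.1 = 99.47·3.6630 − 161.1 = 203.263.
Gain = 203.263 / 145.685 = 1.3952 → 1.395.

1.395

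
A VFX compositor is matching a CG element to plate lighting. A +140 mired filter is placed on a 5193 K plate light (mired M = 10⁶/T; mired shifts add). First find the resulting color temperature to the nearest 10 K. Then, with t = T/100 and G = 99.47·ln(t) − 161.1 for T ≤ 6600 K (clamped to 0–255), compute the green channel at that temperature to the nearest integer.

178

M_in = 10⁶/5193 = 192.57; M_out = 192.57 + (+140) = 332.57.
T_out = 10⁶/332.57 = 3006.9 K → 3010 K; t = 30.1.
G = 99.47·ln 30.1 − 161.1 = 99.47·3.4045 − 161.1 = 177.548.
Rounded: 178.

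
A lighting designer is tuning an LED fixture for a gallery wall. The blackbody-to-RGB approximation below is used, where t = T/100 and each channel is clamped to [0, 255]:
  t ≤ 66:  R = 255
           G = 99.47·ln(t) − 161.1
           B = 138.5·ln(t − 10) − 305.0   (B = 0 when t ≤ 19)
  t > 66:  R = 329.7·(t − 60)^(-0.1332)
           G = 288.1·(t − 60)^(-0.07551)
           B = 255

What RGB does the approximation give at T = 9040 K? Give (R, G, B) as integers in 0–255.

t = 9040/100 = 90.4; the t > 66 branch applies.
R = 329.7·(90.4 − 60)^(-0.1332) = 329.7·30.4^(-0.1332) = 329.7·0.63457 = 209.219.
G = 288.1·(90.4 − 60)^(-0.07551) = 288.1·30.4^(-0.07551) = 288.1·0.77273 = 222.624.
B = 255 by definition for t > 66.
Rounded: (209, 223, 255).

(209, 223, 255)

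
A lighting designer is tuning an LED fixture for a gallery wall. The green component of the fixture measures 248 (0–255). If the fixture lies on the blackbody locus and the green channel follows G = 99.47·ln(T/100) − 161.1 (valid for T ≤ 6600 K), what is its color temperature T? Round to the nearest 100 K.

ln t = (248 + 161.1) / 99.47 = 4.1128.
t = e^4.1128 = 61.117.
T = 100·t = 6112 K → 6100 K to the nearest 100 K.

6100 K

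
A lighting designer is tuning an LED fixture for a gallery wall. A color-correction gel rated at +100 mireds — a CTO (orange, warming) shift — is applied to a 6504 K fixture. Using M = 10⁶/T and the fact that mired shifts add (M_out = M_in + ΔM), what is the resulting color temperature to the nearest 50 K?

3950 K

M_in = 10⁶/6504 = 153.75 mireds.
M_out = 153.75 + (+100) = 253.75 mireds.
T_out = 10⁶/253.75 = 3940.9 K → 3950 K.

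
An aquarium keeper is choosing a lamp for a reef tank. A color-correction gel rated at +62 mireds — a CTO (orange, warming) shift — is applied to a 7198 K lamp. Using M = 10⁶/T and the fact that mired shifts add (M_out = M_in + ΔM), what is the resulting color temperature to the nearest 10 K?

4980 K

M_in = 10⁶/7198 = 138.93 mireds.
M_out = 138.93 + (+62) = 200.93 mireds.
T_out = 10⁶/200.93 = 4976.9 K → 4980 K.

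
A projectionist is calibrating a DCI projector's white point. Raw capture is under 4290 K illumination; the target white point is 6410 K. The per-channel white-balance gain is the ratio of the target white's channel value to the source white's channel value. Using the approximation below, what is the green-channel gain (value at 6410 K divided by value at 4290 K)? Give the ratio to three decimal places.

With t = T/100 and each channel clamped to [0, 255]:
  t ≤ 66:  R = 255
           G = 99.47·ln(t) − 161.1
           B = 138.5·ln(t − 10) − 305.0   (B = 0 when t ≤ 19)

At 4290 K (t = 42.9):
  G = 99.47·ln 42.9 − 161.1 = 99.47·3.7589 − 161.1 = 212.795.
At 6410 K (t = 64.1):
  G = 99.47·ln 64.1 − 161.1 = 99.47·4.1604 − 161.1 = 252.739.
Gain = 252.739 / 212.795 = 1.1877 → 1.188.

1.188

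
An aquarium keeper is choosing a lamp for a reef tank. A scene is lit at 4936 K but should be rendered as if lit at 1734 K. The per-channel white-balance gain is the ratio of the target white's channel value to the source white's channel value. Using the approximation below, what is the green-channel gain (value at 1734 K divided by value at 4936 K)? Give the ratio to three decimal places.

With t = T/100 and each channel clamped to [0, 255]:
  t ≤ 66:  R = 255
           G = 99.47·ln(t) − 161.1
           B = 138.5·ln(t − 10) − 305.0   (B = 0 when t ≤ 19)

0.541

At 4936 K (t = 49.36):
  G = 99.47·ln 49.36 − 161.1 = 99.47·3.8991 − 161.1 = 226.747.
At 1734 K (t = 17.34):
  G = 99.47·ln 17.34 − 161.1 = 99.47·2.8530 − 161.1 = 122.689.
Gain = 122.689 / 226.747 = 0.5411 → 0.541.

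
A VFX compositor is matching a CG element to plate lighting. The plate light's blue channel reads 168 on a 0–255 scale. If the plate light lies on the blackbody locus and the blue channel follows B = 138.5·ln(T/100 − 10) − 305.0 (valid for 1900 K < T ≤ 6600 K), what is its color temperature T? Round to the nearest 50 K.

4050 K

ln(t − 10) = (168 + 305.0) / 138.5 = 3.4152.
t − 10 = e^3.4152 = 30.422, so t = 40.422.
T = 100·t = 4042 K → 4050 K to the nearest 50 K.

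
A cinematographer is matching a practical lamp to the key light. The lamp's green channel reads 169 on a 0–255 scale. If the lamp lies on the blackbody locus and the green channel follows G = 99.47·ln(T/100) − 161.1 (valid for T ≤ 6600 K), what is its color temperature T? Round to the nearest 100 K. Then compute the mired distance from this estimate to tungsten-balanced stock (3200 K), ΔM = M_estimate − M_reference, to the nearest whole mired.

ln t = (169 + 161.1) / 99.47 = 3.3186.
t = e^3.3186 = 27.621.
T = 100·t = 2762 K → 2800 K to the nearest 100 K.
M_estimate = 10⁶/2800 = 357.14; M_reference = 10⁶/3200 = 312.50.
ΔM = 357.14 − 312.50 = 44.64 → +45 mireds.

+45 mireds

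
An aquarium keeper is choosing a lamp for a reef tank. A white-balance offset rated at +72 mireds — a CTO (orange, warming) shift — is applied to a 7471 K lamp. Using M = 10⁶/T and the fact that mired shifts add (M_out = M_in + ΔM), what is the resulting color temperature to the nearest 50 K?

4850 K

M_in = 10⁶/7471 = 133.85 mireds.
M_out = 133.85 + (+72) = 205.85 mireds.
T_out = 10⁶/205.85 = 4857.9 K → 4850 K.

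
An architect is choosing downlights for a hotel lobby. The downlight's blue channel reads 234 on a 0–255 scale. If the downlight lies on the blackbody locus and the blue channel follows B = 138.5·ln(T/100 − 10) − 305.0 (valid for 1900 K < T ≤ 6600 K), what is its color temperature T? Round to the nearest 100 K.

5900 K

ln(t − 10) = (234 + 305.0) / 138.5 = 3.8917.
t − 10 = e^3.8917 = 48.994, so t = 58.994.
T = 100·t = 5899 K → 5900 K to the nearest 100 K.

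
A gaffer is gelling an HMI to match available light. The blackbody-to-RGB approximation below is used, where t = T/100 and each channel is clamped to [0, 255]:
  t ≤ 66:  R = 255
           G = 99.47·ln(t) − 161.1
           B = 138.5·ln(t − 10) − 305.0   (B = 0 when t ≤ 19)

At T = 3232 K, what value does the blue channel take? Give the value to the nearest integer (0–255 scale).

125

t = 3232/100 = 32.32; the t ≤ 66 branch applies.
B = 138.5·ln(32.32 − 10) − 305.0 = 138.5·ln 22.32 − 305.0 = 138.5·3.1055 − 305.0 = 125.109.
Rounded: 125.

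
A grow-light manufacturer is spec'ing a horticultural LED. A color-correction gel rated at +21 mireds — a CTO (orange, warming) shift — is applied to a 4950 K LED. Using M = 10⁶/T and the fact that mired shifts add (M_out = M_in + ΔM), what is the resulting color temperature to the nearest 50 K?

4500 K

M_in = 10⁶/4950 = 202.02 mireds.
M_out = 202.02 + (+21) = 223.02 mireds.
T_out = 10⁶/223.02 = 4483.9 K → 4500 K.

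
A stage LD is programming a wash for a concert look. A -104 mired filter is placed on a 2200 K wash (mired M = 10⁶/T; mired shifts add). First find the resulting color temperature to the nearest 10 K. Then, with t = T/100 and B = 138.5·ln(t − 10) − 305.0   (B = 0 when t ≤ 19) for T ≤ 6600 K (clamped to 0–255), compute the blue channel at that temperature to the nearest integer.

M_in = 10⁶/2200 = 454.55; M_out = 454.55 + (-104) = 350.55.
T_out = 10⁶/350.55 = 2852.7 K → 2850 K; t = 28.5.
B = 138.5·ln(28.5 − 10) − 305.0 = 138.5·ln 18.5 − 305.0 = 138.5·2.9178 − 305.0 = 99.111.
Rounded: 99.

99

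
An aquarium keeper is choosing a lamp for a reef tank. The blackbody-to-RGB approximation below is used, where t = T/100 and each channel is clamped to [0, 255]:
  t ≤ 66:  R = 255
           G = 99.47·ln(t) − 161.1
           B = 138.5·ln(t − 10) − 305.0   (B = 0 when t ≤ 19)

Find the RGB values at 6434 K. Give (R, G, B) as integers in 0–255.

t = 6434/100 = 64.34; the t ≤ 66 branch applies.
R = 255 by definition for t ≤ 66.
G = 99.47·ln 64.34 − 161.1 = 99.47·4.1642 − 161.1 = 253.111.
B = 138.5·ln(64.34 − 10) − 305.0 = 138.5·ln 54.34 − 305.0 = 138.5·3.9953 − 305.0 = 248.344.
Rounded: (255, 253, 248).

(255, 253, 248)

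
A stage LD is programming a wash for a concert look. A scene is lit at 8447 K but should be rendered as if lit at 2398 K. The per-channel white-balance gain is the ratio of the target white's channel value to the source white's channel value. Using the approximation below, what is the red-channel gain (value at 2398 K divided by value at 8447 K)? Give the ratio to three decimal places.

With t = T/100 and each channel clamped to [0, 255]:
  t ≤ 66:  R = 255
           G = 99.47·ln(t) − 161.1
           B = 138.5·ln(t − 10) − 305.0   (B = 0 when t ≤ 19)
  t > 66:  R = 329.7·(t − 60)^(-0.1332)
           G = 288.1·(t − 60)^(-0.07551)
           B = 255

1.184

At 8447 K (t = 84.47):
  R = 329.7·(84.47 − 60)^(-0.1332) = 329.7·24.47^(-0.1332) = 329.7·0.65318 = 215.354.
At 2398 K (t = 23.98):
  R = 255 by definition for t ≤ 66.
Gain = 255.000 / 215.354 = 1.1841 → 1.184.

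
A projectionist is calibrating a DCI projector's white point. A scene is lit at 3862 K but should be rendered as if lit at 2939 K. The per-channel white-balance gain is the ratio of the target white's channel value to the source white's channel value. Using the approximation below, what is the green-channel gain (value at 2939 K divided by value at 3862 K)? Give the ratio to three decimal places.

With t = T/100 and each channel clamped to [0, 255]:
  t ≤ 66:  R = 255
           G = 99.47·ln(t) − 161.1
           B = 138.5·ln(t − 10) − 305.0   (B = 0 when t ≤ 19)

At 3862 K (t = 38.62):
  G = 99.47·ln 38.62 − 161.1 = 99.47·3.6538 − 161.1 = 202.341.
At 2939 K (t = 29.39):
  G = 99.47·ln 29.39 − 161.1 = 99.47·3.3807 − 161.1 = 175.174.
Gain = 175.174 / 202.341 = 0.8657 → 0.866.

0.866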